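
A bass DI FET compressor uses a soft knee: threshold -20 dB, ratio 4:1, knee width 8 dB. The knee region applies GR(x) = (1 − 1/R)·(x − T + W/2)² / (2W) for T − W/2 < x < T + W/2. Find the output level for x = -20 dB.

x − T + W/2 = -20 − (-20) + 4 = 4.
GR = (1 − 1/4) × 4² / 16 = 0.75 × 16 / 16 = 0.75 dB.
Output = -20 − 0.75 = -20.75 dB.

-20.75 dB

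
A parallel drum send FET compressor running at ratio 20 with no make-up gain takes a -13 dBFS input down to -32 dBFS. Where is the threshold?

-33 dBFS

Let T be the threshold. Output overshoot = (input overshoot)/R, so -32 − T = (-13 − T)/20.
20·(-32 − T) = -13 − T → 19·T = -640 − (-13) = -627.
T = -627/19 = -33 dBFS.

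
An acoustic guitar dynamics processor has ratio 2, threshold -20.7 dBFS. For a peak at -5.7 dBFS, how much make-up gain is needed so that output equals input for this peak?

7.5 dB

The peak compresses to -20.7 + 15/2 = -13.2 dBFS.
To reach -5.7 dBFS requires -5.7 − (-13.2) = 7.5 dB of make-up.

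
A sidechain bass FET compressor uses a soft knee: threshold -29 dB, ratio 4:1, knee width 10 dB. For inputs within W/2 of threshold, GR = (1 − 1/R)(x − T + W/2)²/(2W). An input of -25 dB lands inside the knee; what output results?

-28.0375 dB

x − T + W/2 = -25 − (-29) + 5 = 9.
GR = (1 − 1/4) × 9² / 20 = 0.75 × 81 / 20 = 3.0375 dB.
Output = -25 − 3.0375 = -28.0375 dB.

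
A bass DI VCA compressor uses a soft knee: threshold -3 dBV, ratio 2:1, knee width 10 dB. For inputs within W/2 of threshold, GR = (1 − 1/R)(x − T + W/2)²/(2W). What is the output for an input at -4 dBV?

-4.4 dBV

x − T + W/2 = -4 − (-3) + 5 = 4.
GR = (1 − 1/2) × 4² / 20 = 0.5 × 16 / 20 = 0.4 dB.
Output = -4 − 0.4 = -4.4 dBV.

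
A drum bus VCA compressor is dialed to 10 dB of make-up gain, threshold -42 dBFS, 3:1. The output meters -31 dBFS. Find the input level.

Remove make-up: -31 − 10 = -41 dBFS.
Post-compression overshoot = -41 − (-42) = 1 dB.
Undo the ratio: input overshoot = 1 × 3 = 3 dB, giving input = -39 dBFS.

-39 dBFS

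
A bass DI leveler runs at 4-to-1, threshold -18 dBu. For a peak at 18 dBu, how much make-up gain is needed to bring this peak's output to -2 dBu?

7 dB

Without make-up, output = threshold + overshoot/4 = -18 + 9 = -9 dBu.
Gap to target: 7 dB.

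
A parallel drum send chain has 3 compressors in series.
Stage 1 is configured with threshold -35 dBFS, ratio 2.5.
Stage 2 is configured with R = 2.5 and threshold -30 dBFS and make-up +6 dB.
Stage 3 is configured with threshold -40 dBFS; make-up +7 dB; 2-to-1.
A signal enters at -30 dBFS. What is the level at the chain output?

-26.5 dBFS

Stage 1: -30 dBFS is 5 dB over -35 dBFS; at 2.5:1 that becomes 2 dB over, giving -33 dBFS.
Stage 2: below threshold (-33 ≤ -30); passes unchanged; make-up brings it to -27 dBFS.
Stage 3: -27 dBFS is 13 dB over -40 dBFS; at 2:1 that becomes 6.5 dB over, giving -33.5 dBFS; +7 dB make-up → -26.5 dBFS.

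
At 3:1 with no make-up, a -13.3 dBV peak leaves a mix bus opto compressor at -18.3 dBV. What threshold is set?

Let T be the threshold. Output overshoot = (input overshoot)/R, so -18.3 − T = (-13.3 − T)/3.
3·(-18.3 − T) = -13.3 − T → 2·T = -54.9 − (-13.3) = -41.6.
T = -41.6/2 = -20.8 dBV.

-20.8 dBV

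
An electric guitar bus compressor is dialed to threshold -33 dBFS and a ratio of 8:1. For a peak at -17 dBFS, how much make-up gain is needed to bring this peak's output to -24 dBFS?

7 dB

Overshoot 16 dB → 16/8 = 2 dB after compression, so the compressed level is -33 + 2 = -31 dBFS.
Make-up = target − compressed = -24 − (-31) = 7 dB.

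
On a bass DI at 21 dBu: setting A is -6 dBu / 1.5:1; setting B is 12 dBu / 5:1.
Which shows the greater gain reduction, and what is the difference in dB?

A: 27 dB over, compressed to 18 dB over, so 9 dB of GR.
B: 9 dB over, compressed to 1.8 dB over, so 7.2 dB of GR.
A reduces 1.8 dB more.

A, by 1.8 dB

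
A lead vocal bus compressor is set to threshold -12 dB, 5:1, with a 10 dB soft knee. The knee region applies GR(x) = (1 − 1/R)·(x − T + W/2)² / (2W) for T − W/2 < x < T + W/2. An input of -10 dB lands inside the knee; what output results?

-11.96 dB

x − T + W/2 = -10 − (-12) + 5 = 7.
GR = (1 − 1/5) × 7² / 20 = 0.8 × 49 / 20 = 1.96 dB.
Output = -10 − 1.96 = -11.96 dB.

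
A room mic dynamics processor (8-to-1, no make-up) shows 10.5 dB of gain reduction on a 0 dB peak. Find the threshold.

Input is 12 dB above T (since output overshoot × R = input overshoot: (-10.5 − T)·8 = 0 − T gives T = -12 dB).
Check: -12 + (0 − (-12))/8 = -12 + 1.5 = -10.5 dB. ✓

-12 dB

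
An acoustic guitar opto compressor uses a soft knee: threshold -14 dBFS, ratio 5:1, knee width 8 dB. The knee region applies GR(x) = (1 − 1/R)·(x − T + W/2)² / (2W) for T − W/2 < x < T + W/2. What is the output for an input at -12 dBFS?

-13.8 dBFS

x − T + W/2 = -12 − (-14) + 4 = 6.
GR = (1 − 1/5) × 6² / 16 = 0.8 × 36 / 16 = 1.8 dB.
Output = -12 − 1.8 = -13.8 dBFS.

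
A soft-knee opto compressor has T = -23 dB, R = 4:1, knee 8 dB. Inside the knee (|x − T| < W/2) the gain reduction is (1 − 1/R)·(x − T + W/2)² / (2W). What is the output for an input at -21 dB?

-22.6875 dB

x − T + W/2 = -21 − (-23) + 4 = 6.
GR = (1 − 1/4) × 6² / 16 = 0.75 × 36 / 16 = 1.6875 dB.
Output = -21 − 1.6875 = -22.6875 dB.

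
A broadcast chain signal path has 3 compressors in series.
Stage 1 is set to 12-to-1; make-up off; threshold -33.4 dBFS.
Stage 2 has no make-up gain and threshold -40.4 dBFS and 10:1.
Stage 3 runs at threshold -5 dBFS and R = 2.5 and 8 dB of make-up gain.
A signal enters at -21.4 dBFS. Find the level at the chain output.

Stage 1: overshoot 12 dB → 12/12 = 1 dB → -32.4 dBFS.
Stage 2: 8 dB above -40.4 dBFS, reduced 10:1 to 0.8 dB above → -39.6 dBFS.
Stage 3: -39.6 dBFS is at or below the -5 dBFS threshold — no compression; make-up brings it to -31.6 dBFS.

-31.6 dBFS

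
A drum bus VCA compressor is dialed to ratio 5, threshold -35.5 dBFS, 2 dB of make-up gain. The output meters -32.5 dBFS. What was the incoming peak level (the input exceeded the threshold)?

Stripping the +2 dB make-up gives -34.5 dBFS at the gain stage.
That's 1 dB above the -35.5 dBFS threshold.
Undo the ratio: input overshoot = 1 × 5 = 5 dB, giving input = -30.5 dBFS.

-30.5 dBFS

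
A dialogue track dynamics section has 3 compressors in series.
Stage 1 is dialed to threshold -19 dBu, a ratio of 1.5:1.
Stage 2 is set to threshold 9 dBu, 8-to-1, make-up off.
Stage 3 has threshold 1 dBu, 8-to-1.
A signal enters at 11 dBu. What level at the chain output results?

1 dBu

Stage 1: 30 dB above -19 dBu, reduced 1.5:1 to 20 dB above → 1 dBu.
Stage 2: below threshold (1 ≤ 9); passes unchanged; output 1 dBu.
Stage 3: 1 dBu ≤ 1 dBu, so stage 3 doesn't engage; output 1 dBu.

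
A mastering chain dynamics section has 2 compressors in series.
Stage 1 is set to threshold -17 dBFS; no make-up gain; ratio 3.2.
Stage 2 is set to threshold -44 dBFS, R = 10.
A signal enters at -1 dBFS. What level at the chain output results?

Stage 1: overshoot 16 dB → 16/3.2 = 5 dB → -12 dBFS.
Stage 2: 32 dB above -44 dBFS, reduced 10:1 to 3.2 dB above → -40.8 dBFS.

-40.8 dBFS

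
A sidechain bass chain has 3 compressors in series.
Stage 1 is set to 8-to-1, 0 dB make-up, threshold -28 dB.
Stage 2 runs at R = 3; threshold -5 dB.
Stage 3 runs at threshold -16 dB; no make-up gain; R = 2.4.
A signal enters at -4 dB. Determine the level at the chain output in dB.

Stage 1: -4 dB is 24 dB over -28 dB; at 8:1 that becomes 3 dB over, giving -25 dB.
Stage 2: below threshold (-25 ≤ -5); passes unchanged; output -25 dB.
Stage 3: -25 dB is at or below the -16 dB threshold — no compression; output -25 dB.

-25 dB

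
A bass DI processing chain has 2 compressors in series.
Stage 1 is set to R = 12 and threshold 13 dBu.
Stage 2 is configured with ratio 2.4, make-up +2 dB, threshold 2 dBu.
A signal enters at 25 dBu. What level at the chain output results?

Stage 1: overshoot 12 dB → 12/12 = 1 dB → 14 dBu.
Stage 2: 14 dBu is 12 dB over 2 dBu; at 2.4:1 that becomes 5 dB over, giving 7 dBu; +2 dB make-up → 9 dBu.

9 dBu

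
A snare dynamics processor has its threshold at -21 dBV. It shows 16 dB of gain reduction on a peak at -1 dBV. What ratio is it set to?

Input overshoot = -1 − (-21) = 20 dB.
Output overshoot = 20 − 16 = 4 dB.
Ratio = input overshoot / output overshoot = 20 / 4 = 5.

5:1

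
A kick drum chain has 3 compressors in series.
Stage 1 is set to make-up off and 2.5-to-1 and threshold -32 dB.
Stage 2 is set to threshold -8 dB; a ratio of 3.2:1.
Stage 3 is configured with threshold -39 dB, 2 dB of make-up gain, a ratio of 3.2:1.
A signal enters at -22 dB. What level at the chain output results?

Stage 1: 10 dB above -32 dB, reduced 2.5:1 to 4 dB above → -28 dB.
Stage 2: below threshold (-28 ≤ -8); passes unchanged; output -28 dB.
Stage 3: 11 dB above -39 dB, reduced 3.2:1 to 3.4375 dB above → -35.5625 dB; +2 dB make-up → -33.5625 dB.

-33.5625 dB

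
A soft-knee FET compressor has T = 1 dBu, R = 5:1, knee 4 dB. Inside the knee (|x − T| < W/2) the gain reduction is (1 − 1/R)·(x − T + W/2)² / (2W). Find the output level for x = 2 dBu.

x − T + W/2 = 2 − 1 + 2 = 3.
GR = (1 − 1/5) × 3² / 8 = 0.8 × 9 / 8 = 0.9 dB.
Output = 2 − 0.9 = 1.1 dBu.

1.1 dBu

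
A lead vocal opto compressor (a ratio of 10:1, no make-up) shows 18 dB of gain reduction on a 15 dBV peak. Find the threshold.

-5 dBV

Let T be the threshold. Output overshoot = (input overshoot)/R, so -3 − T = (15 − T)/10.
10·(-3 − T) = 15 − T → 9·T = -30 − 15 = -45.
T = -45/9 = -5 dBV.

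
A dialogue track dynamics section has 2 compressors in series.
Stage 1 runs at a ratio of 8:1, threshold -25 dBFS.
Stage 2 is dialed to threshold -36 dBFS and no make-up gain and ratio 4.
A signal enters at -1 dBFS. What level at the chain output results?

-32.5 dBFS

Stage 1: 24 dB above -25 dBFS, reduced 8:1 to 3 dB above → -22 dBFS.
Stage 2: 14 dB above -36 dBFS, reduced 4:1 to 3.5 dB above → -32.5 dBFS.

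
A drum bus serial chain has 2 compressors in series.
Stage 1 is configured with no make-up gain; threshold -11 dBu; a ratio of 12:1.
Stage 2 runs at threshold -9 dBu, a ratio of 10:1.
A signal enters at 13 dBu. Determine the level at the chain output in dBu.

Stage 1: overshoot 24 dB → 24/12 = 2 dB → -9 dBu.
Stage 2: -9 dBu is at or below the -9 dBu threshold — no compression; output -9 dBu.

-9 dBu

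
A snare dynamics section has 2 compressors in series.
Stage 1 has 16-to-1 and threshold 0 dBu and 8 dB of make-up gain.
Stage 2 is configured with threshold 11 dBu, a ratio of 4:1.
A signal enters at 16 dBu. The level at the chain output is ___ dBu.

Stage 1: 16 dB above 0 dBu, reduced 16:1 to 1 dB above → 1 dBu; +8 dB make-up → 9 dBu.
Stage 2: 9 dBu ≤ 11 dBu, so stage 2 doesn't engage; output 9 dBu.

9 dBu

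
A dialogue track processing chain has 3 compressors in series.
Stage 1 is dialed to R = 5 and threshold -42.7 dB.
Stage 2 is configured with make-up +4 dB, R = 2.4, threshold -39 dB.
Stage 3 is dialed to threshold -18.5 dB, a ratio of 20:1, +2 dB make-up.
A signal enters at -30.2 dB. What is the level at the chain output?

-34.2 dB

Stage 1: -30.2 dB is 12.5 dB over -42.7 dB; at 5:1 that becomes 2.5 dB over, giving -40.2 dB.
Stage 2: below threshold (-40.2 ≤ -39); passes unchanged; make-up brings it to -36.2 dB.
Stage 3: below threshold (-36.2 ≤ -18.5); passes unchanged; make-up brings it to -34.2 dB.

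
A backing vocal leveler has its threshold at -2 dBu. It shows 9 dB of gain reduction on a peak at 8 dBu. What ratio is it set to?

10:1

Input overshoot = 8 − (-2) = 10 dB.
Output overshoot = 10 − 9 = 1 dB.
Ratio = input overshoot / output overshoot = 10 / 1 = 10.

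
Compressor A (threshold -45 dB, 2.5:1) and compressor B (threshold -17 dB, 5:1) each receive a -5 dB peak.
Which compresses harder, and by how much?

A, by 14.4 dB

A: GR = 40 − 40/2.5 = 24 dB.
B: GR = 12 − 12/5 = 9.6 dB.
Difference: 14.4 dB in favour of A.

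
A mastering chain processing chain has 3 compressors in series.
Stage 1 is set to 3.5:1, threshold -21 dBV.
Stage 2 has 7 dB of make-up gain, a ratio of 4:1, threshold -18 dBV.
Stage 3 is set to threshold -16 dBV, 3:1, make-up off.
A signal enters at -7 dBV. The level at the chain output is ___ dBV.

-14.25 dBV

Stage 1: overshoot 14 dB → 14/3.5 = 4 dB → -17 dBV.
Stage 2: 1 dB above -18 dBV, reduced 4:1 to 0.25 dB above → -17.75 dBV; +7 dB make-up → -10.75 dBV.
Stage 3: -10.75 dBV is 5.25 dB over -16 dBV; at 3:1 that becomes 1.75 dB over, giving -14.25 dBV.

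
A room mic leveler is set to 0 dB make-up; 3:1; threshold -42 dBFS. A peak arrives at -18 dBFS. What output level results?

Overshoot: -18 − (-42) = 24 dB.
At 3:1 the overshoot is divided by 3, leaving 8 dB above threshold.
Output = -42 + 8 = -34 dBFS.

-34 dBFS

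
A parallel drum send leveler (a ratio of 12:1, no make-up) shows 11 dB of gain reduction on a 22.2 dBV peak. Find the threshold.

10.2 dBV

Input is 12 dB above T (since output overshoot × R = input overshoot: (11.2 − T)·12 = 22.2 − T gives T = 10.2 dBV).
Check: 10.2 + (22.2 − 10.2)/12 = 10.2 + 1 = 11.2 dBV. ✓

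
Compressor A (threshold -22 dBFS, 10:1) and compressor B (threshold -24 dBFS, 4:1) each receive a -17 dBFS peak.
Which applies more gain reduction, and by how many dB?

A: 5 dB over, compressed to 0.5 dB over, so 4.5 dB of GR.
B: 7 dB over, compressed to 1.75 dB over, so 5.25 dB of GR.
B reduces 0.75 dB more.

B, by 0.75 dB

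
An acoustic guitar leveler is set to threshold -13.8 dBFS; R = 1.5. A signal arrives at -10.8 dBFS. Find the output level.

-11.8 dBFS

The input is 3 dB above the -13.8 dBFS threshold.
At 1.5:1 the overshoot is divided by 1.5, leaving 2 dB above threshold.
Output = -13.8 + 2 = -11.8 dBFS.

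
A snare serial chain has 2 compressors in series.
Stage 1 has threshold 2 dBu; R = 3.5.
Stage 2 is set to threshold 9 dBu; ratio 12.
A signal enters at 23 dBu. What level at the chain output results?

Stage 1: 23 dBu is 21 dB over 2 dBu; at 3.5:1 that becomes 6 dB over, giving 8 dBu.
Stage 2: 8 dBu is at or below the 9 dBu threshold — no compression; output 8 dBu.

8 dBu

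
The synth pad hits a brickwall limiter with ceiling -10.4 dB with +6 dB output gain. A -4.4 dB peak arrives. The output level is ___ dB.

The limiter clamps the peak to its -10.4 dB ceiling.
Output gain then adds 6 dB: -10.4 + 6 = -4.4 dB.

-4.4 dB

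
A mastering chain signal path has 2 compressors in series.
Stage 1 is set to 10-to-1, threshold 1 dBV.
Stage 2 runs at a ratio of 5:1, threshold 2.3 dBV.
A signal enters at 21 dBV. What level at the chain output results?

Stage 1: overshoot 20 dB → 20/10 = 2 dB → 3 dBV.
Stage 2: 3 dBV is 0.7 dB over 2.3 dBV; at 5:1 that becomes 0.14 dB over, giving 2.44 dBV.

2.44 dBV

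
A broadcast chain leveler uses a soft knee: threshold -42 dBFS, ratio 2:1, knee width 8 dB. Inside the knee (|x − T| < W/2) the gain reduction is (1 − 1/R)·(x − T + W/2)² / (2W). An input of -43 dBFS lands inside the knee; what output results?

-43.28125 dBFS

x − T + W/2 = -43 − (-42) + 4 = 3.
GR = (1 − 1/2) × 3² / 16 = 0.5 × 9 / 16 = 0.28125 dB.
Output = -43 − 0.28125 = -43.28125 dBFS.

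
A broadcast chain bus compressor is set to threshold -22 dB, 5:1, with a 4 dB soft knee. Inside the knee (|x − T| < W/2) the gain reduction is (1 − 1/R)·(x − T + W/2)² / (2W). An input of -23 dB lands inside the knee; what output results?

x − T + W/2 = -23 − (-22) + 2 = 1.
GR = (1 − 1/5) × 1² / 8 = 0.8 × 1 / 8 = 0.1 dB.
Output = -23 − 0.1 = -23.1 dB.

-23.1 dB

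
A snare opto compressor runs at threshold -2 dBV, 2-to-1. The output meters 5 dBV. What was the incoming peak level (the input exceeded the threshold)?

12 dBV

That's 7 dB above the -2 dBV threshold.
Before 2:1 compression the overshoot was 7 × 2 = 14 dB, so input = -2 + 14 = 12 dBV.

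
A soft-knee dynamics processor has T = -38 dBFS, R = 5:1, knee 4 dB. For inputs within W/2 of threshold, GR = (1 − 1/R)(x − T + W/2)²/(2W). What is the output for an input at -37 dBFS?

x − T + W/2 = -37 − (-38) + 2 = 3.
GR = (1 − 1/5) × 3² / 8 = 0.8 × 9 / 8 = 0.9 dB.
Output = -37 − 0.9 = -37.9 dBFS.

-37.9 dBFS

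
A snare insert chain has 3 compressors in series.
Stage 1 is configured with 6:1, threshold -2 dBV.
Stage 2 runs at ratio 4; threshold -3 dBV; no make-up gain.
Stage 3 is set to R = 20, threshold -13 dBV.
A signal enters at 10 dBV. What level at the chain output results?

-12.4625 dBV

Stage 1: 12 dB above -2 dBV, reduced 6:1 to 2 dB above → 0 dBV.
Stage 2: 0 dBV is 3 dB over -3 dBV; at 4:1 that becomes 0.75 dB over, giving -2.25 dBV.
Stage 3: -2.25 dBV is 10.75 dB over -13 dBV; at 20:1 that becomes 0.5375 dB over, giving -12.4625 dBV.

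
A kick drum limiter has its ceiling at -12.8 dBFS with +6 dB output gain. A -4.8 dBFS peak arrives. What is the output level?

-6.8 dBFS

At ∞:1, everything above -12.8 dBFS is held at the ceiling.
Output gain then adds 6 dB: -12.8 + 6 = -6.8 dBFS.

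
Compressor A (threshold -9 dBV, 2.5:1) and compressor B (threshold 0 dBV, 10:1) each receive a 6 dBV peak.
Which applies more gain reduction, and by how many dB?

A: GR = 15 − 15/2.5 = 9 dB.
B: GR = 6 − 6/10 = 5.4 dB.
A applies 3.6 dB more gain reduction.

A, by 3.6 dB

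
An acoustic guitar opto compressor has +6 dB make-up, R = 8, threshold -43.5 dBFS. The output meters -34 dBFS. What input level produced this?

-15.5 dBFS

Stripping the +6 dB make-up gives -40 dBFS at the gain stage.
Post-compression overshoot = -40 − (-43.5) = 3.5 dB.
Before 8:1 compression the overshoot was 3.5 × 8 = 28 dB, so input = -43.5 + 28 = -15.5 dBFS.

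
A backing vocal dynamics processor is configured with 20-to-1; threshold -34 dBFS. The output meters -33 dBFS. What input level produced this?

-14 dBFS

That's 1 dB above the -34 dBFS threshold.
Before 20:1 compression the overshoot was 1 × 20 = 20 dB, so input = -34 + 20 = -14 dBFS.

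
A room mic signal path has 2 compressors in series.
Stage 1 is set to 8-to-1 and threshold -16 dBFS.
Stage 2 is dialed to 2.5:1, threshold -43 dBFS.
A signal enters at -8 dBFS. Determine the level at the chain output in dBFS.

-31.8 dBFS

Stage 1: -8 dBFS is 8 dB over -16 dBFS; at 8:1 that becomes 1 dB over, giving -15 dBFS.
Stage 2: overshoot 28 dB → 28/2.5 = 11.2 dB → -31.8 dBFS.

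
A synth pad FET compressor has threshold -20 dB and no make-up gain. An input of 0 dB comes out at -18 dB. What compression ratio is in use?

Input overshoot = 0 − (-20) = 20 dB; output overshoot = -18 − (-20) = 2 dB.
Ratio = 20 / 2 = 10.

10:1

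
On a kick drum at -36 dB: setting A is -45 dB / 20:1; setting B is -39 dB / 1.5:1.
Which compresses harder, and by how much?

A: GR = 9 − 9/20 = 8.55 dB.
B: GR = 3 − 3/1.5 = 1 dB.
A reduces 7.55 dB more.

A, by 7.55 dB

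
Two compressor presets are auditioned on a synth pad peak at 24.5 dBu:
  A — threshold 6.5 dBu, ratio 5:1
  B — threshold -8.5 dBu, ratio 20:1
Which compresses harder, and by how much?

A: overshoot 18 dB → output overshoot 3.6 dB → GR 14.4 dB.
B: overshoot 33 dB → output overshoot 1.65 dB → GR 31.35 dB.
B reduces 16.95 dB more.

B, by 16.95 dB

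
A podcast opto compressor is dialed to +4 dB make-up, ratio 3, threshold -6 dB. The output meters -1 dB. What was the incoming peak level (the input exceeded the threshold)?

Before make-up, the level was -1 − 4 = -5 dB.
That's 1 dB above the -6 dB threshold.
Undo the ratio: input overshoot = 1 × 3 = 3 dB, giving input = -3 dB.

-3 dB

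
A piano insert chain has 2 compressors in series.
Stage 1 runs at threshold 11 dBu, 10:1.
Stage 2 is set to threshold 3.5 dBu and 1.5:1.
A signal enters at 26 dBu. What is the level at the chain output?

9.5 dBu

Stage 1: overshoot 15 dB → 15/10 = 1.5 dB → 12.5 dBu.
Stage 2: 9 dB above 3.5 dBu, reduced 1.5:1 to 6 dB above → 9.5 dBu.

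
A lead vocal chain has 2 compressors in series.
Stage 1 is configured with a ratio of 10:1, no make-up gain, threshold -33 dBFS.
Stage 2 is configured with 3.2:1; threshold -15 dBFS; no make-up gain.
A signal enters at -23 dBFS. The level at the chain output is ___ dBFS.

Stage 1: overshoot 10 dB → 10/10 = 1 dB → -32 dBFS.
Stage 2: -32 dBFS ≤ -15 dBFS, so stage 2 doesn't engage; output -32 dBFS.

-32 dBFS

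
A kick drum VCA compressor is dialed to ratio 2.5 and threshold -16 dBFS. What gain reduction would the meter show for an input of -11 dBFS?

-11 dBFS exceeds the threshold by 5 dB.
At 2.5:1, output sits 5/2.5 = 2 dB above threshold.
GR = overshoot in − overshoot out = 5 − 2 = 3 dB.

3 dB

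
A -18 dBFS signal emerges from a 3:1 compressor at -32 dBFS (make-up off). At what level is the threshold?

-39 dBFS

Input is 21 dB above T (since output overshoot × R = input overshoot: (-32 − T)·3 = -18 − T gives T = -39 dBFS).
Check: -39 + (-18 − (-39))/3 = -39 + 7 = -32 dBFS. ✓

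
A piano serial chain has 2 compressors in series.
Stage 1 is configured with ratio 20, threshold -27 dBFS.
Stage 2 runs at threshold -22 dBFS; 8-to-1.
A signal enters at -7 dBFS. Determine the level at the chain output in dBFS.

Stage 1: overshoot 20 dB → 20/20 = 1 dB → -26 dBFS.
Stage 2: -26 dBFS is at or below the -22 dBFS threshold — no compression; output -26 dBFS.

-26 dBFS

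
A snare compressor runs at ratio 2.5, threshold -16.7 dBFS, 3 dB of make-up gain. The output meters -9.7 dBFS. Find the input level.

Before make-up, the level was -9.7 − 3 = -12.7 dBFS.
The compressed level sits -12.7 − (-16.7) = 4 dB over threshold.
Before 2.5:1 compression the overshoot was 4 × 2.5 = 10 dB, so input = -16.7 + 10 = -6.7 dBFS.

-6.7 dBFS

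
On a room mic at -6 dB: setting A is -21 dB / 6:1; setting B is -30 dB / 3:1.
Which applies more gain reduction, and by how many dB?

A: overshoot 15 dB → output overshoot 2.5 dB → GR 12.5 dB.
B: overshoot 24 dB → output overshoot 8 dB → GR 16 dB.
Difference: 3.5 dB in favour of B.

B, by 3.5 dB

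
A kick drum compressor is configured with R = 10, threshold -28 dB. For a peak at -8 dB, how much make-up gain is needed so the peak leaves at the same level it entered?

Without make-up, output = threshold + overshoot/10 = -28 + 2 = -26 dB.
Gap to target: 18 dB.

18 dB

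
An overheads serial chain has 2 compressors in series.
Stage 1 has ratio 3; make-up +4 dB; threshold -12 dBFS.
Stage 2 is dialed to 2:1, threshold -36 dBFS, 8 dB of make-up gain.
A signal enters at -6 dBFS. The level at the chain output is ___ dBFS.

-13 dBFS

Stage 1: 6 dB above -12 dBFS, reduced 3:1 to 2 dB above → -10 dBFS; +4 dB make-up → -6 dBFS.
Stage 2: -6 dBFS is 30 dB over -36 dBFS; at 2:1 that becomes 15 dB over, giving -21 dBFS; +8 dB make-up → -13 dBFS.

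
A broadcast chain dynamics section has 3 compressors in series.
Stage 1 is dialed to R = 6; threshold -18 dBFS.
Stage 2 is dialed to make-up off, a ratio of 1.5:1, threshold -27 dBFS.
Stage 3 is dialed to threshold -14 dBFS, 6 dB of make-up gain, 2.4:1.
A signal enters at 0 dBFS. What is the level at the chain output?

-13 dBFS

Stage 1: 18 dB above -18 dBFS, reduced 6:1 to 3 dB above → -15 dBFS.
Stage 2: overshoot 12 dB → 12/1.5 = 8 dB → -19 dBFS.
Stage 3: -19 dBFS ≤ -14 dBFS, so stage 3 doesn't engage; make-up brings it to -13 dBFS.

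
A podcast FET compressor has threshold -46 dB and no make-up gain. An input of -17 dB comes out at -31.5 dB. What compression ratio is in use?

Input overshoot = -17 − (-46) = 29 dB; output overshoot = -31.5 − (-46) = 14.5 dB.
Ratio = 29 / 14.5 = 2.

2:1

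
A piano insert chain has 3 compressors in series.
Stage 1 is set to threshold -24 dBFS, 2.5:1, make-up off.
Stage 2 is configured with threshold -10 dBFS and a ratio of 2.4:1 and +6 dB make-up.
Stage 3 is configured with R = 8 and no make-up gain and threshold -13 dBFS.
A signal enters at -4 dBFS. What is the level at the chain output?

Stage 1: -4 dBFS is 20 dB over -24 dBFS; at 2.5:1 that becomes 8 dB over, giving -16 dBFS.
Stage 2: -16 dBFS ≤ -10 dBFS, so stage 2 doesn't engage; make-up brings it to -10 dBFS.
Stage 3: -10 dBFS is 3 dB over -13 dBFS; at 8:1 that becomes 0.375 dB over, giving -12.625 dBFS.

-12.625 dBFS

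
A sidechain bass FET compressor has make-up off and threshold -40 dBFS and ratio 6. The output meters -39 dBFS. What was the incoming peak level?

Post-compression overshoot = -39 − (-40) = 1 dB.
Before 6:1 compression the overshoot was 1 × 6 = 6 dB, so input = -40 + 6 = -34 dBFS.

-34 dBFS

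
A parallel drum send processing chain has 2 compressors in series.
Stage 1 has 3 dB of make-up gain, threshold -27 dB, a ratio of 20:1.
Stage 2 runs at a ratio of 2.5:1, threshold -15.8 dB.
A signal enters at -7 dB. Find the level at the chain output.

Stage 1: -7 dB is 20 dB over -27 dB; at 20:1 that becomes 1 dB over, giving -26 dB; +3 dB make-up → -23 dB.
Stage 2: below threshold (-23 ≤ -15.8); passes unchanged; output -23 dB.

-23 dB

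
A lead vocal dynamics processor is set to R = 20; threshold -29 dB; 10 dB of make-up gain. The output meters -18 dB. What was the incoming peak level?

-9 dB

Stripping the +10 dB make-up gives -28 dB at the gain stage.
Post-compression overshoot = -28 − (-29) = 1 dB.
Undo the ratio: input overshoot = 1 × 20 = 20 dB, giving input = -9 dB.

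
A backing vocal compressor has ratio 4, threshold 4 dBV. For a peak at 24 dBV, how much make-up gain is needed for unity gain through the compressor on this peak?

The peak compresses to 4 + 20/4 = 9 dBV.
To reach 24 dBV requires 24 − 9 = 15 dB of make-up.

15 dB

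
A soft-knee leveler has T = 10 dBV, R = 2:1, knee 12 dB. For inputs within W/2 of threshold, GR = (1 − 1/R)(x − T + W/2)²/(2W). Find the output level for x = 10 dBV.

9.25 dBV

x − T + W/2 = 10 − 10 + 6 = 6.
GR = (1 − 1/2) × 6² / 24 = 0.5 × 36 / 24 = 0.75 dB.
Output = 10 − 0.75 = 9.25 dBV.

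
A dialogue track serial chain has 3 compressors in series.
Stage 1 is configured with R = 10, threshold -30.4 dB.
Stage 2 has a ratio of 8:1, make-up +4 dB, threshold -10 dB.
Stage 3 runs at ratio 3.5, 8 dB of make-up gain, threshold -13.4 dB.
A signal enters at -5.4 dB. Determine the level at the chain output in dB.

Stage 1: -5.4 dB is 25 dB over -30.4 dB; at 10:1 that becomes 2.5 dB over, giving -27.9 dB.
Stage 2: -27.9 dB ≤ -10 dB, so stage 2 doesn't engage; make-up brings it to -23.9 dB.
Stage 3: -23.9 dB is at or below the -13.4 dB threshold — no compression; make-up brings it to -15.9 dB.

-15.9 dB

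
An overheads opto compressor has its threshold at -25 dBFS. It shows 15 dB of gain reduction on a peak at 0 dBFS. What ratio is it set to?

Input overshoot = 0 − (-25) = 25 dB.
Output overshoot = 25 − 15 = 10 dB.
Ratio = input overshoot / output overshoot = 25 / 10 = 2.5.

2.5:1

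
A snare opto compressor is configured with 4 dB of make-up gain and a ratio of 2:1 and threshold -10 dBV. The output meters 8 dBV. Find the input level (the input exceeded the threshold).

18 dBV

Stripping the +4 dB make-up gives 4 dBV at the gain stage.
That's 14 dB above the -10 dBV threshold.
Input overshoot = R × output overshoot = 28 dB → input = -10 + 28 = 18 dBV.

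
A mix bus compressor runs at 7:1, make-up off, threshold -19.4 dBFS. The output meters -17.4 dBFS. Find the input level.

Post-compression overshoot = -17.4 − (-19.4) = 2 dB.
Before 7:1 compression the overshoot was 2 × 7 = 14 dB, so input = -19.4 + 14 = -5.4 dBFS.

-5.4 dBFS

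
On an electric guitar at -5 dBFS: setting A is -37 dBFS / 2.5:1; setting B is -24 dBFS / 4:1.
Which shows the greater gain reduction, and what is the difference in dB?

A: overshoot 32 dB → output overshoot 12.8 dB → GR 19.2 dB.
B: overshoot 19 dB → output overshoot 4.75 dB → GR 14.25 dB.
Difference: 4.95 dB in favour of A.

A, by 4.95 dB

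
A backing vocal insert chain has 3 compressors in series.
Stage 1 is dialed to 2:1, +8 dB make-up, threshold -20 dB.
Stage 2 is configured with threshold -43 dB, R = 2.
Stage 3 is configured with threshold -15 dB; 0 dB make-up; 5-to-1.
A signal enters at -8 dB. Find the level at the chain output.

-24.5 dB

Stage 1: -8 dB is 12 dB over -20 dB; at 2:1 that becomes 6 dB over, giving -14 dB; +8 dB make-up → -6 dB.
Stage 2: 37 dB above -43 dB, reduced 2:1 to 18.5 dB above → -24.5 dB.
Stage 3: -24.5 dB ≤ -15 dB, so stage 3 doesn't engage; output -24.5 dB.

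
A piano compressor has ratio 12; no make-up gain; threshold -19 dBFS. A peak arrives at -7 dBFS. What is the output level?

-18 dBFS

-7 dBFS sits 12 dB over threshold.
At 12:1 the overshoot is divided by 12, leaving 1 dB above threshold.
So the level is -19 + 1 = -18 dBFS.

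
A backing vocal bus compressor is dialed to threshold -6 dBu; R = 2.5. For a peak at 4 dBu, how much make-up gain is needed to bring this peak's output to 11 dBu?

Without make-up, output = threshold + overshoot/2.5 = -6 + 4 = -2 dBu.
Gap to target: 13 dB.

13 dB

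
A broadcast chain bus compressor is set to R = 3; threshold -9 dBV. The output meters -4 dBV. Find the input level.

Post-compression overshoot = -4 − (-9) = 5 dB.
Undo the ratio: input overshoot = 5 × 3 = 15 dB, giving input = 6 dBV.

6 dBV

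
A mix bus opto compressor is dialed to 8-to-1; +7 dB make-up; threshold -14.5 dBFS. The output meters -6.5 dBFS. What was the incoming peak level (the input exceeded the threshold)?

Before make-up, the level was -6.5 − 7 = -13.5 dBFS.
That's 1 dB above the -14.5 dBFS threshold.
Before 8:1 compression the overshoot was 1 × 8 = 8 dB, so input = -14.5 + 8 = -6.5 dBFS.

-6.5 dBFS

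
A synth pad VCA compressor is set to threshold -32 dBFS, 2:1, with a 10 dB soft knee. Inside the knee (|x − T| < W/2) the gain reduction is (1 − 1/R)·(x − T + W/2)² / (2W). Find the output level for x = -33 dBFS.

x − T + W/2 = -33 − (-32) + 5 = 4.
GR = (1 − 1/2) × 4² / 20 = 0.5 × 16 / 20 = 0.4 dB.
Output = -33 − 0.4 = -33.4 dBFS.

-33.4 dBFS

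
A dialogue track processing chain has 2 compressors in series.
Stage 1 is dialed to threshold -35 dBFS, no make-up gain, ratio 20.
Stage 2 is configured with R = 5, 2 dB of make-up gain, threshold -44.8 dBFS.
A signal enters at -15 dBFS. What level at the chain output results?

Stage 1: -15 dBFS is 20 dB over -35 dBFS; at 20:1 that becomes 1 dB over, giving -34 dBFS.
Stage 2: 10.8 dB above -44.8 dBFS, reduced 5:1 to 2.16 dB above → -42.64 dBFS; +2 dB make-up → -40.64 dBFS.

-40.64 dBFS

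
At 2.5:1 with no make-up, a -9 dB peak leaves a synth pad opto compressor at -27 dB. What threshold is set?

-39 dB

Gain reduction = -9 − (-27) = 18 dB; output overshoot = GR / (R − 1) = 18 / 1.5 = 12 dB.
Threshold = output − output overshoot = -27 − 12 = -39 dB.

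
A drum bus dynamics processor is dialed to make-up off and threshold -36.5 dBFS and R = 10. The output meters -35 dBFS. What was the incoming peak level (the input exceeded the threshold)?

That's 1.5 dB above the -36.5 dBFS threshold.
Undo the ratio: input overshoot = 1.5 × 10 = 15 dB, giving input = -21.5 dBFS.

-21.5 dBFS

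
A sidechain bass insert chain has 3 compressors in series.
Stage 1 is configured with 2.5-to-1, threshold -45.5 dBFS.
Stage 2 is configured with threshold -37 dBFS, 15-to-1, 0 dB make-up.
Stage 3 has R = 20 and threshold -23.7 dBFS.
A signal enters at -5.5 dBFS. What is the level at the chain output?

Stage 1: -5.5 dBFS is 40 dB over -45.5 dBFS; at 2.5:1 that becomes 16 dB over, giving -29.5 dBFS.
Stage 2: 7.5 dB above -37 dBFS, reduced 15:1 to 0.5 dB above → -36.5 dBFS.
Stage 3: -36.5 dBFS is at or below the -23.7 dBFS threshold — no compression; output -36.5 dBFS.

-36.5 dBFS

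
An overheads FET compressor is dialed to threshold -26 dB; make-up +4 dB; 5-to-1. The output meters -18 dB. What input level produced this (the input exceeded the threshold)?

-6 dB

Before make-up, the level was -18 − 4 = -22 dB.
That's 4 dB above the -26 dB threshold.
Input overshoot = R × output overshoot = 20 dB → input = -26 + 20 = -6 dB.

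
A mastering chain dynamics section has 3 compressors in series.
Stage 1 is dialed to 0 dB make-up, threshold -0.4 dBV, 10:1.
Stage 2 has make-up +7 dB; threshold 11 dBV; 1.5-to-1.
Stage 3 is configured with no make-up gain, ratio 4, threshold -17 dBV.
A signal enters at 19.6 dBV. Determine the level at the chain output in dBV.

Stage 1: 20 dB above -0.4 dBV, reduced 10:1 to 2 dB above → 1.6 dBV.
Stage 2: 1.6 dBV ≤ 11 dBV, so stage 2 doesn't engage; make-up brings it to 8.6 dBV.
Stage 3: 25.6 dB above -17 dBV, reduced 4:1 to 6.4 dB above → -10.6 dBV.

-10.6 dBV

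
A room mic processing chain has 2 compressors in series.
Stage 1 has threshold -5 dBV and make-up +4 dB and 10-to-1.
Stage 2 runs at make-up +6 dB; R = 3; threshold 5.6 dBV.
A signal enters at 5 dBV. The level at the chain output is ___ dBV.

6 dBV

Stage 1: overshoot 10 dB → 10/10 = 1 dB → -4 dBV; +4 dB make-up → 0 dBV.
Stage 2: 0 dBV ≤ 5.6 dBV, so stage 2 doesn't engage; make-up brings it to 6 dBV.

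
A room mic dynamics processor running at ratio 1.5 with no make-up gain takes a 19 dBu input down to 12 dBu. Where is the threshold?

Input is 21 dB above T (since output overshoot × R = input overshoot: (12 − T)·1.5 = 19 − T gives T = -2 dBu).
Check: -2 + (19 − (-2))/1.5 = -2 + 14 = 12 dBu. ✓

-2 dBu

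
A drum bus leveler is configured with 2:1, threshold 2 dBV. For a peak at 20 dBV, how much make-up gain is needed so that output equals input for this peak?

9 dB

The peak compresses to 2 + 18/2 = 11 dBV.
To reach 20 dBV requires 20 − 11 = 9 dB of make-up.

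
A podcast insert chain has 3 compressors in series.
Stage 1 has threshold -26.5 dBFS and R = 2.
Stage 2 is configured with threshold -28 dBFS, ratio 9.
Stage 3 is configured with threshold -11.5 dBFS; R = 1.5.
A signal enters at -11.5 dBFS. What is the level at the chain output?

-27 dBFS

Stage 1: 15 dB above -26.5 dBFS, reduced 2:1 to 7.5 dB above → -19 dBFS.
Stage 2: overshoot 9 dB → 9/9 = 1 dB → -27 dBFS.
Stage 3: -27 dBFS ≤ -11.5 dBFS, so stage 3 doesn't engage; output -27 dBFS.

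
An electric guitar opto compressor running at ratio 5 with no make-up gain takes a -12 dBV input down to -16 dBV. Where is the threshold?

-17 dBV

Let T be the threshold. Output overshoot = (input overshoot)/R, so -16 − T = (-12 − T)/5.
5·(-16 − T) = -12 − T → 4·T = -80 − (-12) = -68.
T = -68/4 = -17 dBV.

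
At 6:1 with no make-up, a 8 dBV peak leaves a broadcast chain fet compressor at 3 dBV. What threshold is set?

Input is 6 dB above T (since output overshoot × R = input overshoot: (3 − T)·6 = 8 − T gives T = 2 dBV).
Check: 2 + (8 − 2)/6 = 2 + 1 = 3 dBV. ✓

2 dBV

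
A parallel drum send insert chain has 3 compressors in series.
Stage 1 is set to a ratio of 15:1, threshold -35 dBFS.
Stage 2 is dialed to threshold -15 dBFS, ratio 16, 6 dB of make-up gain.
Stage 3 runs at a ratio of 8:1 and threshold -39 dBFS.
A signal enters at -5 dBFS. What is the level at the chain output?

Stage 1: 30 dB above -35 dBFS, reduced 15:1 to 2 dB above → -33 dBFS.
Stage 2: -33 dBFS is at or below the -15 dBFS threshold — no compression; make-up brings it to -27 dBFS.
Stage 3: -27 dBFS is 12 dB over -39 dBFS; at 8:1 that becomes 1.5 dB over, giving -37.5 dBFS.

-37.5 dBFS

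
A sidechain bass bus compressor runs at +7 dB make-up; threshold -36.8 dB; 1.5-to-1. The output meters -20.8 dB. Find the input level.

-23.3 dB

Stripping the +7 dB make-up gives -27.8 dB at the gain stage.
The compressed level sits -27.8 − (-36.8) = 9 dB over threshold.
Undo the ratio: input overshoot = 9 × 1.5 = 13.5 dB, giving input = -23.3 dB.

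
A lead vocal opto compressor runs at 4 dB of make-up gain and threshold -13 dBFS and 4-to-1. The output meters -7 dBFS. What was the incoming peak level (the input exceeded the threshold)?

Remove make-up: -7 − 4 = -11 dBFS.
Post-compression overshoot = -11 − (-13) = 2 dB.
Undo the ratio: input overshoot = 2 × 4 = 8 dB, giving input = -5 dBFS.

-5 dBFS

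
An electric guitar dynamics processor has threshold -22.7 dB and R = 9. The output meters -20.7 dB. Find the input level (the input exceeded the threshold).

The compressed level sits -20.7 − (-22.7) = 2 dB over threshold.
Input overshoot = R × output overshoot = 18 dB → input = -22.7 + 18 = -4.7 dB.

-4.7 dB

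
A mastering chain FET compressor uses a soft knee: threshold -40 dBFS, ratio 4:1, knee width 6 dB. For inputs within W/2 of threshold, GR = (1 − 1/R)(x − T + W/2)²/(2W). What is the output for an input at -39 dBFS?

-40 dBFS

x − T + W/2 = -39 − (-40) + 3 = 4.
GR = (1 − 1/4) × 4² / 12 = 0.75 × 16 / 12 = 1 dB.
Output = -39 − 1 = -40 dBFS.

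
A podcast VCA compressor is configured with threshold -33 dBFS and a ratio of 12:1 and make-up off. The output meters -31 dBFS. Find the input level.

-9 dBFS

That's 2 dB above the -33 dBFS threshold.
Input overshoot = R × output overshoot = 24 dB → input = -33 + 24 = -9 dBFS.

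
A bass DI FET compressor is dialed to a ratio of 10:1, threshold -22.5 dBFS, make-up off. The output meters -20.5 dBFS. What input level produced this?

-2.5 dBFS

The compressed level sits -20.5 − (-22.5) = 2 dB over threshold.
Input overshoot = R × output overshoot = 20 dB → input = -22.5 + 20 = -2.5 dBFS.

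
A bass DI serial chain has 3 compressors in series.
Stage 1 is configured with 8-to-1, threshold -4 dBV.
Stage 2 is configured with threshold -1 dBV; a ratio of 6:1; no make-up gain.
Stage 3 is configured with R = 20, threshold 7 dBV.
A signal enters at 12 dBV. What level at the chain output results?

-2 dBV

Stage 1: 12 dBV is 16 dB over -4 dBV; at 8:1 that becomes 2 dB over, giving -2 dBV.
Stage 2: below threshold (-2 ≤ -1); passes unchanged; output -2 dBV.
Stage 3: -2 dBV is at or below the 7 dBV threshold — no compression; output -2 dBV.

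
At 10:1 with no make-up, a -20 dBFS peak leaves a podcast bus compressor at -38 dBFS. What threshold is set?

Gain reduction = -20 − (-38) = 18 dB; output overshoot = GR / (R − 1) = 18 / 9 = 2 dB.
Threshold = output − output overshoot = -38 − 2 = -40 dBFS.

-40 dBFS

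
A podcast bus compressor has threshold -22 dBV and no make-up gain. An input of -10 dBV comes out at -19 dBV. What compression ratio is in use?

Input overshoot = -10 − (-22) = 12 dB; output overshoot = -19 − (-22) = 3 dB.
Ratio = 12 / 3 = 4.

4:1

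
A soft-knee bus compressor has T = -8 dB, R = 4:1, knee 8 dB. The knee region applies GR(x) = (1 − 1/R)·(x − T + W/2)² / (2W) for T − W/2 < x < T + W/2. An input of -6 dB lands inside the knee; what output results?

-7.6875 dB

x − T + W/2 = -6 − (-8) + 4 = 6.
GR = (1 − 1/4) × 6² / 16 = 0.75 × 36 / 16 = 1.6875 dB.
Output = -6 − 1.6875 = -7.6875 dB.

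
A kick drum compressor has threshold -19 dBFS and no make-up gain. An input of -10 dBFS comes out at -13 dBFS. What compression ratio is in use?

Input overshoot = -10 − (-19) = 9 dB; output overshoot = -13 − (-19) = 6 dB.
Ratio = 9 / 6 = 1.5.

1.5:1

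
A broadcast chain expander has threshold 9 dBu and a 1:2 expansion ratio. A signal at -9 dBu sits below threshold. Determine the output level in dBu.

-27 dBu

The input is 18 dB below the 9 dBu threshold.
A 1:2 expander multiplies undershoot by 2: 18 × 2 = 36 dB below threshold.
Output = 9 − 36 = -27 dBu.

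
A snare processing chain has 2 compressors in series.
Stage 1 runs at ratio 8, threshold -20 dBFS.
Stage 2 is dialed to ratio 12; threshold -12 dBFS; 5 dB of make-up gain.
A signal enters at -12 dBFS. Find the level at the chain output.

Stage 1: 8 dB above -20 dBFS, reduced 8:1 to 1 dB above → -19 dBFS.
Stage 2: below threshold (-19 ≤ -12); passes unchanged; make-up brings it to -14 dBFS.

-14 dBFS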